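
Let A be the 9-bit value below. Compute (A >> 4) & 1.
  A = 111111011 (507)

Bit 4 is the 5th from the right.
  111111011
      ^
That bit is 1.

Answer: 1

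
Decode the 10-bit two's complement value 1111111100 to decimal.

MSB is 1, so the value is negative. Find the magnitude:
1. Invert bits:  0000000011
2. Add 1:        0000000100  = 4
3. Apply sign:   -4

Answer: -4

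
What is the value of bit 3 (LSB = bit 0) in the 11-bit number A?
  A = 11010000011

Bit 3 is the 4th from the right.
  11010000011
         ^
That bit is 0.

Answer: 0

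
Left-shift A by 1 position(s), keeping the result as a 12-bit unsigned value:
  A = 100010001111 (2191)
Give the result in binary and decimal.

Shift left by 1: drop the top 1 bit(s), append 1 zero(s) on the right.
  100010001111  ->  discard [1], keep [00010001111], append 0
= 000100011110

Answer: 000100011110 (286)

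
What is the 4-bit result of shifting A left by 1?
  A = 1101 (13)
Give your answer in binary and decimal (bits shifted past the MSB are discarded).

Shift left by 1: drop the top 1 bit(s), append 1 zero(s) on the right.
  1101  ->  discard [1], keep [101], append 0
= 1010

Answer: 1010 (10)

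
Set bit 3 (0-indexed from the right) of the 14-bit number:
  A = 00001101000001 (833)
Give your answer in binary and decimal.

Mask = 1 << 3 = 00000000001000
Bit 3 of A is 0, so OR-ing with the mask flips it to 1.
  00001101000001
| 00000000001000
----------------
  00001101001001

Answer: 00001101001001 (841)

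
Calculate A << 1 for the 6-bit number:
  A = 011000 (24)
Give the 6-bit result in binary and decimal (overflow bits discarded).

Shift left by 1: drop the top 1 bit(s), append 1 zero(s) on the right.
  011000  ->  discard [0], keep [11000], append 0
= 110000

Answer: 110000 (48)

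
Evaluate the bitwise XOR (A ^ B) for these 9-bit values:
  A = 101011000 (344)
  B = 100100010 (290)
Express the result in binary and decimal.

Apply ^ to each column (1 where bits differ):
  101011000
^ 100100010
-----------
  001111010

Answer: 001111010 (122)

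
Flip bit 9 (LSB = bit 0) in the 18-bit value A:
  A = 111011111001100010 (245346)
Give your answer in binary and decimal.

Mask = 1 << 9 = 000000001000000000
Bit 9 of A is 1; XOR with the mask flips it to 0.
  111011111001100010
^ 000000001000000000
--------------------
  111011110001100010

Answer: 111011110001100010 (244834)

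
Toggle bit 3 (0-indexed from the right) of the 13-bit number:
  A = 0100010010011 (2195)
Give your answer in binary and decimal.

Mask = 1 << 3 = 0000000001000
Bit 3 of A is 0; XOR with the mask flips it to 1.
  0100010010011
^ 0000000001000
---------------
  0100010011011

Answer: 0100010011011 (2203)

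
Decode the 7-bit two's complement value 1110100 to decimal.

MSB is 1, so the value is negative. Find the magnitude:
1. Invert bits:  0001011
2. Add 1:        0001100  = 12
3. Apply sign:   -12

Answer: -12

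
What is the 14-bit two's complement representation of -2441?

1. Binary of +2441:  00100110001001
2. Invert bits:     11011001110110
3. Add 1:           11011001110111

Answer: 11011001110111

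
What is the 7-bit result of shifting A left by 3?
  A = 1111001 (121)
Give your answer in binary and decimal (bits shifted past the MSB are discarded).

Shift left by 3: drop the top 3 bit(s), append 3 zero(s) on the right.
  1111001  ->  discard [111], keep [1001], append 000
= 1001000

Answer: 1001000 (72)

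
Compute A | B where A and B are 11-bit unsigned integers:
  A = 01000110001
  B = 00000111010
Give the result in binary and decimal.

Apply | to each column (1 where either bit is 1):
  01000110001
| 00000111010
-------------
  01000111011

Answer: 01000111011 (571)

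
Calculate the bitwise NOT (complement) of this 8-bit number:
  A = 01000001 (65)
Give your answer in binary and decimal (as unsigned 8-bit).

Flip each bit (0->1, 1->0):
  01000001
  10111110

Answer: 10111110 (190)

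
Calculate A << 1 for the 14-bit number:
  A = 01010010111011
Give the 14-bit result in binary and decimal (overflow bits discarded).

Shift left by 1: drop the top 1 bit(s), append 1 zero(s) on the right.
  01010010111011  ->  discard [0], keep [1010010111011], append 0
= 10100101110110

Answer: 10100101110110 (10614)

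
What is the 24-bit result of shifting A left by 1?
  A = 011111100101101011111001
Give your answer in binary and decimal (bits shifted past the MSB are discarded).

Shift left by 1: drop the top 1 bit(s), append 1 zero(s) on the right.
  011111100101101011111001  ->  discard [0], keep [11111100101101011111001], append 0
= 111111001011010111110010

Answer: 111111001011010111110010 (16561650)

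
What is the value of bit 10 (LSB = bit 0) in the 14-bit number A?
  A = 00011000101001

Bit 10 is the 11th from the right.
  00011000101001
     ^
That bit is 1.

Answer: 1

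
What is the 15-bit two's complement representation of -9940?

1. Binary of +9940:  010011011010100
2. Invert bits:     101100100101011
3. Add 1:           101100100101100

Answer: 101100100101100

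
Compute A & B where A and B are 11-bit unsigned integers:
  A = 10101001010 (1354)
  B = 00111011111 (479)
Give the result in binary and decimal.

Apply & to each column (1 only where both bits are 1):
  10101001010
& 00111011111
-------------
  00101001010

Answer: 00101001010 (330)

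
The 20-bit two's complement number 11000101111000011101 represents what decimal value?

MSB is 1, so the value is negative. Find the magnitude:
1. Invert bits:  00111010000111100010
2. Add 1:        00111010000111100011  = 238051
3. Apply sign:   -238051

Answer: -238051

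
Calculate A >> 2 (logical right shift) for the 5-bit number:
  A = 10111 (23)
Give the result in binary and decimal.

Logical shift right by 2: drop the bottom 2 bit(s), prepend 2 zero(s) on the left.
  10111  ->  keep [101], discard [11], prepend 00
= 00101

Answer: 00101 (5)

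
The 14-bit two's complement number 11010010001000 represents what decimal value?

MSB is 1, so the value is negative. Find the magnitude:
1. Invert bits:  00101101110111
2. Add 1:        00101101111000  = 2936
3. Apply sign:   -2936

Answer: -2936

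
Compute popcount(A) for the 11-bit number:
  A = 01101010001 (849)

01101010001
1-bits at positions (from bit 0 = LSB): 0, 4, 6, 8, 9
Count = 5

Answer: 5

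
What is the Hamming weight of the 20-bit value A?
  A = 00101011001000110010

00101011001000110010
1-bits at positions (from bit 0 = LSB): 1, 4, 5, 9, 12, 13, 15, 17
Count = 8

Answer: 8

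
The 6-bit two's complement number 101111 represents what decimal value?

MSB is 1, so the value is negative. Find the magnitude:
1. Invert bits:  010000
2. Add 1:        010001  = 17
3. Apply sign:   -17

Answer: -17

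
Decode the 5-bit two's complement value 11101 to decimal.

MSB is 1, so the value is negative. Find the magnitude:
1. Invert bits:  00010
2. Add 1:        00011  = 3
3. Apply sign:   -3

Answer: -3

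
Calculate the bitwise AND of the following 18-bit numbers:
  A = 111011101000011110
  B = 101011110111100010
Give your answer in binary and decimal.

Apply & to each column (1 only where both bits are 1):
  111011101000011110
& 101011110111100010
--------------------
  101011100000000010

Answer: 101011100000000010 (178178)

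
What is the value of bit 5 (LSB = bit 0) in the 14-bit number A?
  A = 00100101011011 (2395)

Bit 5 is the 6th from the right.
  00100101011011
          ^
That bit is 0.

Answer: 0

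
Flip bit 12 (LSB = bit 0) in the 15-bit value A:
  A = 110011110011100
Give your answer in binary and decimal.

Mask = 1 << 12 = 001000000000000
Bit 12 of A is 0; XOR with the mask flips it to 1.
  110011110011100
^ 001000000000000
-----------------
  111011110011100

Answer: 111011110011100 (30620)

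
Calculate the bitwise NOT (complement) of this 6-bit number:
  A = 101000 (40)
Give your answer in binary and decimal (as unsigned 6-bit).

Flip each bit (0->1, 1->0):
  101000
  010111

Answer: 010111 (23)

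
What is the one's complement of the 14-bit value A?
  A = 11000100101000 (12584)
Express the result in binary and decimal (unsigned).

Flip each bit (0->1, 1->0):
  11000100101000
  00111011010111

Answer: 00111011010111 (3799)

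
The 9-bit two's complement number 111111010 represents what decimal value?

MSB is 1, so the value is negative. Find the magnitude:
1. Invert bits:  000000101
2. Add 1:        000000110  = 6
3. Apply sign:   -6

Answer: -6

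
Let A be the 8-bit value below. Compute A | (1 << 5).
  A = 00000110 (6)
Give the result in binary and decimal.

Mask = 1 << 5 = 00100000
Bit 5 of A is 0, so OR-ing with the mask flips it to 1.
  00000110
| 00100000
----------
  00100110

Answer: 00100110 (38)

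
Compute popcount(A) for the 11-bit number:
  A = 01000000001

01000000001
1-bits at positions (from bit 0 = LSB): 0, 9
Count = 2

Answer: 2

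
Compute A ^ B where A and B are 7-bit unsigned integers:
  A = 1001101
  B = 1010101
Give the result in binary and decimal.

Apply ^ to each column (1 where bits differ):
  1001101
^ 1010101
---------
  0011000

Answer: 0011000 (24)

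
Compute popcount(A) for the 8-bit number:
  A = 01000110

01000110
1-bits at positions (from bit 0 = LSB): 1, 2, 6
Count = 3

Answer: 3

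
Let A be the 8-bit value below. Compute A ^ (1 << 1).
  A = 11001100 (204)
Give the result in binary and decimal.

Mask = 1 << 1 = 00000010
Bit 1 of A is 0; XOR with the mask flips it to 1.
  11001100
^ 00000010
----------
  11001110

Answer: 11001110 (206)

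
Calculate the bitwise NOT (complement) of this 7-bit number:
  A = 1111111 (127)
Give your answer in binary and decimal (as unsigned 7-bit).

Flip each bit (0->1, 1->0):
  1111111
  0000000

Answer: 0000000 (0)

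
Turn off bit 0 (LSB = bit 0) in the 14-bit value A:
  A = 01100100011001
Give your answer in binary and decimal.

Mask = ~(1 << 0) = 11111111111110
Bit 0 of A is 1, so AND-ing with the mask clears it to 0.
  01100100011001
& 11111111111110
----------------
  01100100011000

Answer: 01100100011000 (6424)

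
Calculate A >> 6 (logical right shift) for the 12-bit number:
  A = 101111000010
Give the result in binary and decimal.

Logical shift right by 6: drop the bottom 6 bit(s), prepend 6 zero(s) on the left.
  101111000010  ->  keep [101111], discard [000010], prepend 000000
= 000000101111

Answer: 000000101111 (47)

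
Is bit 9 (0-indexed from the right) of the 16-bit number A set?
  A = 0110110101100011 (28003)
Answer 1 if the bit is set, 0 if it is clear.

Bit 9 is the 10th from the right.
  0110110101100011
        ^
That bit is 0.

Answer: 0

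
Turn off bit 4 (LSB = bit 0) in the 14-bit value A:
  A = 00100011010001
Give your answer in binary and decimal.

Mask = ~(1 << 4) = 11111111101111
Bit 4 of A is 1, so AND-ing with the mask clears it to 0.
  00100011010001
& 11111111101111
----------------
  00100011000001

Answer: 00100011000001 (2241)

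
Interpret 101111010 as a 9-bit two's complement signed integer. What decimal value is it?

MSB is 1, so the value is negative. Find the magnitude:
1. Invert bits:  010000101
2. Add 1:        010000110  = 134
3. Apply sign:   -134

Answer: -134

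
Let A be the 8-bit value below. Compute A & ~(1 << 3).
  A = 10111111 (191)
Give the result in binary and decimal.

Mask = ~(1 << 3) = 11110111
Bit 3 of A is 1, so AND-ing with the mask clears it to 0.
  10111111
& 11110111
----------
  10110111

Answer: 10110111 (183)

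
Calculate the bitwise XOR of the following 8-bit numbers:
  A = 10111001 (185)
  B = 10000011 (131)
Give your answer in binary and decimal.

Apply ^ to each column (1 where bits differ):
  10111001
^ 10000011
----------
  00111010

Answer: 00111010 (58)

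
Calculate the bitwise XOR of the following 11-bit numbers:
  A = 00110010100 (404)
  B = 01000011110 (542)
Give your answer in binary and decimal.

Apply ^ to each column (1 where bits differ):
  00110010100
^ 01000011110
-------------
  01110001010

Answer: 01110001010 (906)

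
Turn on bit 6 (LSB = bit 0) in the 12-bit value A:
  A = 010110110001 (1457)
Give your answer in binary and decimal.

Mask = 1 << 6 = 000001000000
Bit 6 of A is 0, so OR-ing with the mask flips it to 1.
  010110110001
| 000001000000
--------------
  010111110001

Answer: 010111110001 (1521)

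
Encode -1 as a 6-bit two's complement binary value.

1. Binary of +1:  000001
2. Invert bits:     111110
3. Add 1:           111111

Answer: 111111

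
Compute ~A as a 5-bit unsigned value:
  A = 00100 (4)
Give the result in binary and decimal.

Flip each bit (0->1, 1->0):
  00100
  11011

Answer: 11011 (27)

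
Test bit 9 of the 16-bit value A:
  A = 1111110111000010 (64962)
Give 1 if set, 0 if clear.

Bit 9 is the 10th from the right.
  1111110111000010
        ^
That bit is 0.

Answer: 0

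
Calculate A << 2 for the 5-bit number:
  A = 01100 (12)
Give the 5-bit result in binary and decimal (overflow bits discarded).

Shift left by 2: drop the top 2 bit(s), append 2 zero(s) on the right.
  01100  ->  discard [01], keep [100], append 00
= 10000

Answer: 10000 (16)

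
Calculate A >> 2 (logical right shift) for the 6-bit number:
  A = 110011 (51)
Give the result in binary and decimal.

Logical shift right by 2: drop the bottom 2 bit(s), prepend 2 zero(s) on the left.
  110011  ->  keep [1100], discard [11], prepend 00
= 001100

Answer: 001100 (12)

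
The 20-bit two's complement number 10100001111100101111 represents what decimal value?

MSB is 1, so the value is negative. Find the magnitude:
1. Invert bits:  01011110000011010000
2. Add 1:        01011110000011010001  = 385233
3. Apply sign:   -385233

Answer: -385233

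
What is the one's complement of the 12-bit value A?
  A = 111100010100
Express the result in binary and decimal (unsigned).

Flip each bit (0->1, 1->0):
  111100010100
  000011101011

Answer: 000011101011 (235)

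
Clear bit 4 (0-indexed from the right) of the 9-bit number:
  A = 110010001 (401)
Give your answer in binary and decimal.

Mask = ~(1 << 4) = 111101111
Bit 4 of A is 1, so AND-ing with the mask clears it to 0.
  110010001
& 111101111
-----------
  110000001

Answer: 110000001 (385)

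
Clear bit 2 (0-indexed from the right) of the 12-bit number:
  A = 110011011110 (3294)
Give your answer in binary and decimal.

Mask = ~(1 << 2) = 111111111011
Bit 2 of A is 1, so AND-ing with the mask clears it to 0.
  110011011110
& 111111111011
--------------
  110011011010

Answer: 110011011010 (3290)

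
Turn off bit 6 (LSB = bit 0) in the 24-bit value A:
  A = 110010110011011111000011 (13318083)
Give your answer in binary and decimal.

Mask = ~(1 << 6) = 111111111111111110111111
Bit 6 of A is 1, so AND-ing with the mask clears it to 0.
  110010110011011111000011
& 111111111111111110111111
--------------------------
  110010110011011110000011

Answer: 110010110011011110000011 (13318019)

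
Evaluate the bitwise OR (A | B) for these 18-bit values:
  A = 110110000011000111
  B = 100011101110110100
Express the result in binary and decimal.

Apply | to each column (1 where either bit is 1):
  110110000011000111
| 100011101110110100
--------------------
  110111101111110111

Answer: 110111101111110111 (228343)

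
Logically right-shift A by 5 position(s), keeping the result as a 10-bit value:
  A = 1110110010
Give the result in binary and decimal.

Logical shift right by 5: drop the bottom 5 bit(s), prepend 5 zero(s) on the left.
  1110110010  ->  keep [11101], discard [10010], prepend 00000
= 0000011101

Answer: 0000011101 (29)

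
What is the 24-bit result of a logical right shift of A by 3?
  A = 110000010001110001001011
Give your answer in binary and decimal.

Logical shift right by 3: drop the bottom 3 bit(s), prepend 3 zero(s) on the left.
  110000010001110001001011  ->  keep [110000010001110001001], discard [011], prepend 000
= 000110000010001110001001

Answer: 000110000010001110001001 (1581961)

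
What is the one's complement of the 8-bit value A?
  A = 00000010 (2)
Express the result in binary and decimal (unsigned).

Flip each bit (0->1, 1->0):
  00000010
  11111101

Answer: 11111101 (253)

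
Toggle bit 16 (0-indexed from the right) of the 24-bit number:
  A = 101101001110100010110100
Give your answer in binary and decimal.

Mask = 1 << 16 = 000000010000000000000000
Bit 16 of A is 0; XOR with the mask flips it to 1.
  101101001110100010110100
^ 000000010000000000000000
--------------------------
  101101011110100010110100

Answer: 101101011110100010110100 (11921588)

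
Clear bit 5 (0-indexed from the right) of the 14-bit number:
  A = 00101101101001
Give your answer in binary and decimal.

Mask = ~(1 << 5) = 11111111011111
Bit 5 of A is 1, so AND-ing with the mask clears it to 0.
  00101101101001
& 11111111011111
----------------
  00101101001001

Answer: 00101101001001 (2889)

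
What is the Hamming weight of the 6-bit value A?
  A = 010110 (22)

010110
1-bits at positions (from bit 0 = LSB): 1, 2, 4
Count = 3

Answer: 3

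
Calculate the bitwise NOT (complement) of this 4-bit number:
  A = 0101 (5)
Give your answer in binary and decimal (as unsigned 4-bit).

Flip each bit (0->1, 1->0):
  0101
  1010

Answer: 1010 (10)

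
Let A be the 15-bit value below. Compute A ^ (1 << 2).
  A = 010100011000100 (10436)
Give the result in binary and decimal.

Mask = 1 << 2 = 000000000000100
Bit 2 of A is 1; XOR with the mask flips it to 0.
  010100011000100
^ 000000000000100
-----------------
  010100011000000

Answer: 010100011000000 (10432)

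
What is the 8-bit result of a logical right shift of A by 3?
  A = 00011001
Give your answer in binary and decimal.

Logical shift right by 3: drop the bottom 3 bit(s), prepend 3 zero(s) on the left.
  00011001  ->  keep [00011], discard [001], prepend 000
= 00000011

Answer: 00000011 (3)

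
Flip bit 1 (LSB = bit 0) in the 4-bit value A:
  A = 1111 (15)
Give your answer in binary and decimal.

Mask = 1 << 1 = 0010
Bit 1 of A is 1; XOR with the mask flips it to 0.
  1111
^ 0010
------
  1101

Answer: 1101 (13)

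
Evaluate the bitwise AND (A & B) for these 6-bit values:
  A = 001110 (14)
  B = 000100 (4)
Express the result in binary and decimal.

Apply & to each column (1 only where both bits are 1):
  001110
& 000100
--------
  000100

Answer: 000100 (4)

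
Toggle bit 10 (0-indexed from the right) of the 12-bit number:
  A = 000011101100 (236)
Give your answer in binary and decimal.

Mask = 1 << 10 = 010000000000
Bit 10 of A is 0; XOR with the mask flips it to 1.
  000011101100
^ 010000000000
--------------
  010011101100

Answer: 010011101100 (1260)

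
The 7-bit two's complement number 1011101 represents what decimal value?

MSB is 1, so the value is negative. Find the magnitude:
1. Invert bits:  0100010
2. Add 1:        0100011  = 35
3. Apply sign:   -35

Answer: -35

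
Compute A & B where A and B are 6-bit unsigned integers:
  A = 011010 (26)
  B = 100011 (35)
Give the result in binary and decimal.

Apply & to each column (1 only where both bits are 1):
  011010
& 100011
--------
  000010

Answer: 000010 (2)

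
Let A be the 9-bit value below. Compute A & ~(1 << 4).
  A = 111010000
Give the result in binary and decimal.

Mask = ~(1 << 4) = 111101111
Bit 4 of A is 1, so AND-ing with the mask clears it to 0.
  111010000
& 111101111
-----------
  111000000

Answer: 111000000 (448)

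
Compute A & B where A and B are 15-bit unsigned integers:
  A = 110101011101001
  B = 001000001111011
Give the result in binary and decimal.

Apply & to each column (1 only where both bits are 1):
  110101011101001
& 001000001111011
-----------------
  000000001101001

Answer: 000000001101001 (105)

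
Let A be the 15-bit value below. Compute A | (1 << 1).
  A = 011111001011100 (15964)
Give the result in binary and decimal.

Mask = 1 << 1 = 000000000000010
Bit 1 of A is 0, so OR-ing with the mask flips it to 1.
  011111001011100
| 000000000000010
-----------------
  011111001011110

Answer: 011111001011110 (15966)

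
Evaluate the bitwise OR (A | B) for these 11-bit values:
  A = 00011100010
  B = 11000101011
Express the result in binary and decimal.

Apply | to each column (1 where either bit is 1):
  00011100010
| 11000101011
-------------
  11011101011

Answer: 11011101011 (1771)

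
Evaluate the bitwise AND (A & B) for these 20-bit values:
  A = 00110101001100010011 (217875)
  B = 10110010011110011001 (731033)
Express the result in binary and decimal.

Apply & to each column (1 only where both bits are 1):
  00110101001100010011
& 10110010011110011001
----------------------
  00110000001100010001

Answer: 00110000001100010001 (197393)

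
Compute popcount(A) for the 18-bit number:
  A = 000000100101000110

000000100101000110
1-bits at positions (from bit 0 = LSB): 1, 2, 6, 8, 11
Count = 5

Answer: 5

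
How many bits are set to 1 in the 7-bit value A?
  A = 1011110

1011110
1-bits at positions (from bit 0 = LSB): 1, 2, 3, 4, 6
Count = 5

Answer: 5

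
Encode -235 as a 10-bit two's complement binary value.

1. Binary of +235:  0011101011
2. Invert bits:     1100010100
3. Add 1:           1100010101

Answer: 1100010101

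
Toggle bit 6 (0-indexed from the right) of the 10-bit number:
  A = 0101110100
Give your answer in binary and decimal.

Mask = 1 << 6 = 0001000000
Bit 6 of A is 1; XOR with the mask flips it to 0.
  0101110100
^ 0001000000
------------
  0100110100

Answer: 0100110100 (308)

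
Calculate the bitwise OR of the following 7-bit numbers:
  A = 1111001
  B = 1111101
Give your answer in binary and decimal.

Apply | to each column (1 where either bit is 1):
  1111001
| 1111101
---------
  1111101

Answer: 1111101 (125)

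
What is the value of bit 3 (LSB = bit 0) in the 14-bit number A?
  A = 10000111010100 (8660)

Bit 3 is the 4th from the right.
  10000111010100
            ^
That bit is 0.

Answer: 0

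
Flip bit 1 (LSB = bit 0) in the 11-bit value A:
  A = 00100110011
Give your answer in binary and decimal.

Mask = 1 << 1 = 00000000010
Bit 1 of A is 1; XOR with the mask flips it to 0.
  00100110011
^ 00000000010
-------------
  00100110001

Answer: 00100110001 (305)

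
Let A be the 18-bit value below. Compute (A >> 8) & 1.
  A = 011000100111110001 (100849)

Bit 8 is the 9th from the right.
  011000100111110001
           ^
That bit is 1.

Answer: 1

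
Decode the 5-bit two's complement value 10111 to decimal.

MSB is 1, so the value is negative. Find the magnitude:
1. Invert bits:  01000
2. Add 1:        01001  = 9
3. Apply sign:   -9

Answer: -9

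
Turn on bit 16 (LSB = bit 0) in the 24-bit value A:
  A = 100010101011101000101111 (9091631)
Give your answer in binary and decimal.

Mask = 1 << 16 = 000000010000000000000000
Bit 16 of A is 0, so OR-ing with the mask flips it to 1.
  100010101011101000101111
| 000000010000000000000000
--------------------------
  100010111011101000101111

Answer: 100010111011101000101111 (9157167)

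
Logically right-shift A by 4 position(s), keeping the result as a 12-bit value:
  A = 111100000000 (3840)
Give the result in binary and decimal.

Logical shift right by 4: drop the bottom 4 bit(s), prepend 4 zero(s) on the left.
  111100000000  ->  keep [11110000], discard [0000], prepend 0000
= 000011110000

Answer: 000011110000 (240)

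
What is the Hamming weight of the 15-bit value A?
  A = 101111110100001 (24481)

101111110100001
1-bits at positions (from bit 0 = LSB): 0, 5, 7, 8, 9, 10, 11, 12, 14
Count = 9

Answer: 9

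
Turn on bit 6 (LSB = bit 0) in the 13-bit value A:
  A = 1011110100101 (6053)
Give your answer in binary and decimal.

Mask = 1 << 6 = 0000001000000
Bit 6 of A is 0, so OR-ing with the mask flips it to 1.
  1011110100101
| 0000001000000
---------------
  1011111100101

Answer: 1011111100101 (6117)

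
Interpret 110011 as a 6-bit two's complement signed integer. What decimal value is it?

MSB is 1, so the value is negative. Find the magnitude:
1. Invert bits:  001100
2. Add 1:        001101  = 13
3. Apply sign:   -13

Answer: -13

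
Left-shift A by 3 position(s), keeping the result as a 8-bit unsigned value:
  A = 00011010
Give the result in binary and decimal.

Shift left by 3: drop the top 3 bit(s), append 3 zero(s) on the right.
  00011010  ->  discard [000], keep [11010], append 000
= 11010000

Answer: 11010000 (208)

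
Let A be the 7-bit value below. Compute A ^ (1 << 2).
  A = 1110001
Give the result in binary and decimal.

Mask = 1 << 2 = 0000100
Bit 2 of A is 0; XOR with the mask flips it to 1.
  1110001
^ 0000100
---------
  1110101

Answer: 1110101 (117)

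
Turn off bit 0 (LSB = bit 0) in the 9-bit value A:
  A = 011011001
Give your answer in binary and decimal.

Mask = ~(1 << 0) = 111111110
Bit 0 of A is 1, so AND-ing with the mask clears it to 0.
  011011001
& 111111110
-----------
  011011000

Answer: 011011000 (216)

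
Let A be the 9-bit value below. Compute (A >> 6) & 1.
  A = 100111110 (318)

Bit 6 is the 7th from the right.
  100111110
    ^
That bit is 0.

Answer: 0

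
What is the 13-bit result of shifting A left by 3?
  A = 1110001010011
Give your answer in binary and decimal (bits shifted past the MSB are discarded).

Shift left by 3: drop the top 3 bit(s), append 3 zero(s) on the right.
  1110001010011  ->  discard [111], keep [0001010011], append 000
= 0001010011000

Answer: 0001010011000 (664)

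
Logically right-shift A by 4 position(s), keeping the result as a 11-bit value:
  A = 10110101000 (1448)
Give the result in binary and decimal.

Logical shift right by 4: drop the bottom 4 bit(s), prepend 4 zero(s) on the left.
  10110101000  ->  keep [1011010], discard [1000], prepend 0000
= 00001011010

Answer: 00001011010 (90)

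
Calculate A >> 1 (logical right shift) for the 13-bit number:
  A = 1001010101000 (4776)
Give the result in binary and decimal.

Logical shift right by 1: drop the bottom 1 bit(s), prepend 1 zero(s) on the left.
  1001010101000  ->  keep [100101010100], discard [0], prepend 0
= 0100101010100

Answer: 0100101010100 (2388)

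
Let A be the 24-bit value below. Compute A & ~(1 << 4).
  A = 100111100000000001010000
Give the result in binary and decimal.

Mask = ~(1 << 4) = 111111111111111111101111
Bit 4 of A is 1, so AND-ing with the mask clears it to 0.
  100111100000000001010000
& 111111111111111111101111
--------------------------
  100111100000000001000000

Answer: 100111100000000001000000 (10354752)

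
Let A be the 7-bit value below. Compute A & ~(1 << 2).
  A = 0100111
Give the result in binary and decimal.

Mask = ~(1 << 2) = 1111011
Bit 2 of A is 1, so AND-ing with the mask clears it to 0.
  0100111
& 1111011
---------
  0100011

Answer: 0100011 (35)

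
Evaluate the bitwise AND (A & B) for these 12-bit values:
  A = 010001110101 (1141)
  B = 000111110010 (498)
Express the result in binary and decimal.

Apply & to each column (1 only where both bits are 1):
  010001110101
& 000111110010
--------------
  000001110000

Answer: 000001110000 (112)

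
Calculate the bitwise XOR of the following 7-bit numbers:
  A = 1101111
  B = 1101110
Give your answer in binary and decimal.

Apply ^ to each column (1 where bits differ):
  1101111
^ 1101110
---------
  0000001

Answer: 0000001 (1)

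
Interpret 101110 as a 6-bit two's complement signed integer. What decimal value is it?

MSB is 1, so the value is negative. Find the magnitude:
1. Invert bits:  010001
2. Add 1:        010010  = 18
3. Apply sign:   -18

Answer: -18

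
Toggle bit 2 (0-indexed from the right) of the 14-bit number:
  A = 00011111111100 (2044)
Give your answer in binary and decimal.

Mask = 1 << 2 = 00000000000100
Bit 2 of A is 1; XOR with the mask flips it to 0.
  00011111111100
^ 00000000000100
----------------
  00011111111000

Answer: 00011111111000 (2040)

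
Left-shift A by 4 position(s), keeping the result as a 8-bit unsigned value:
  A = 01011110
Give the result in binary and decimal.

Shift left by 4: drop the top 4 bit(s), append 4 zero(s) on the right.
  01011110  ->  discard [0101], keep [1110], append 0000
= 11100000

Answer: 11100000 (224)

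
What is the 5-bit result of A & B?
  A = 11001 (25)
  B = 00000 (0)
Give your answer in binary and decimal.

Apply & to each column (1 only where both bits are 1):
  11001
& 00000
-------
  00000

Answer: 00000 (0)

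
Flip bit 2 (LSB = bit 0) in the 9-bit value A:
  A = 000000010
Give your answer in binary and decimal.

Mask = 1 << 2 = 000000100
Bit 2 of A is 0; XOR with the mask flips it to 1.
  000000010
^ 000000100
-----------
  000000110

Answer: 000000110 (6)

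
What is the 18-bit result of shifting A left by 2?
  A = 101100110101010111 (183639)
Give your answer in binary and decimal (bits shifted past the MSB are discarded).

Shift left by 2: drop the top 2 bit(s), append 2 zero(s) on the right.
  101100110101010111  ->  discard [10], keep [1100110101010111], append 00
= 110011010101011100

Answer: 110011010101011100 (210268)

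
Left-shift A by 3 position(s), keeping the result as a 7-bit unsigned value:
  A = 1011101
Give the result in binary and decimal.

Shift left by 3: drop the top 3 bit(s), append 3 zero(s) on the right.
  1011101  ->  discard [101], keep [1101], append 000
= 1101000

Answer: 1101000 (104)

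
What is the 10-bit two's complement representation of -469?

1. Binary of +469:  0111010101
2. Invert bits:     1000101010
3. Add 1:           1000101011

Answer: 1000101011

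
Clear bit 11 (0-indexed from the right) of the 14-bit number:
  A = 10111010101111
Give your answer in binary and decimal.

Mask = ~(1 << 11) = 11011111111111
Bit 11 of A is 1, so AND-ing with the mask clears it to 0.
  10111010101111
& 11011111111111
----------------
  10011010101111

Answer: 10011010101111 (9903)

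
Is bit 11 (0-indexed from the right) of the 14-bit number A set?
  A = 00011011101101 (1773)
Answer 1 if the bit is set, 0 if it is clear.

Bit 11 is the 12th from the right.
  00011011101101
    ^
That bit is 0.

Answer: 0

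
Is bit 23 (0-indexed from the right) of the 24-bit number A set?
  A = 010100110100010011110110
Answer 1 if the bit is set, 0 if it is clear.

Bit 23 is the 24th from the right.
  010100110100010011110110
  ^
That bit is 0.

Answer: 0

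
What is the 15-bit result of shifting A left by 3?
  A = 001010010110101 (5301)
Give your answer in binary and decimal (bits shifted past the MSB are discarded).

Shift left by 3: drop the top 3 bit(s), append 3 zero(s) on the right.
  001010010110101  ->  discard [001], keep [010010110101], append 000
= 010010110101000

Answer: 010010110101000 (9640)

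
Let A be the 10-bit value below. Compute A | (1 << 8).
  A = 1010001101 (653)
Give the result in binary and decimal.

Mask = 1 << 8 = 0100000000
Bit 8 of A is 0, so OR-ing with the mask flips it to 1.
  1010001101
| 0100000000
------------
  1110001101

Answer: 1110001101 (909)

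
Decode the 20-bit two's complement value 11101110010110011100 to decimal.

MSB is 1, so the value is negative. Find the magnitude:
1. Invert bits:  00010001101001100011
2. Add 1:        00010001101001100100  = 72292
3. Apply sign:   -72292

Answer: -72292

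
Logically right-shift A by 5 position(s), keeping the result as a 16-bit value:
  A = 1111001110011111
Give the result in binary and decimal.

Logical shift right by 5: drop the bottom 5 bit(s), prepend 5 zero(s) on the left.
  1111001110011111  ->  keep [11110011100], discard [11111], prepend 00000
= 0000011110011100

Answer: 0000011110011100 (1948)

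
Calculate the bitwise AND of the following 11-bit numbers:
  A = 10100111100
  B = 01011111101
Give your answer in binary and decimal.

Apply & to each column (1 only where both bits are 1):
  10100111100
& 01011111101
-------------
  00000111100

Answer: 00000111100 (60)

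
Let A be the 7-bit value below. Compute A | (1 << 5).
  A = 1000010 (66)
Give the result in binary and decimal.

Mask = 1 << 5 = 0100000
Bit 5 of A is 0, so OR-ing with the mask flips it to 1.
  1000010
| 0100000
---------
  1100010

Answer: 1100010 (98)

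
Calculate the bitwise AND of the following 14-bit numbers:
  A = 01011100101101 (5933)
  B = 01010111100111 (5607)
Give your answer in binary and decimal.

Apply & to each column (1 only where both bits are 1):
  01011100101101
& 01010111100111
----------------
  01010100100101

Answer: 01010100100101 (5413)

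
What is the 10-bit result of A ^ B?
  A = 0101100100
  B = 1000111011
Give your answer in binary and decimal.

Apply ^ to each column (1 where bits differ):
  0101100100
^ 1000111011
------------
  1101011111

Answer: 1101011111 (863)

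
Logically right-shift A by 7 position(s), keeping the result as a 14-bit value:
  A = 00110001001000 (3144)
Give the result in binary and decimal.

Logical shift right by 7: drop the bottom 7 bit(s), prepend 7 zero(s) on the left.
  00110001001000  ->  keep [0011000], discard [1001000], prepend 0000000
= 00000000011000

Answer: 00000000011000 (24)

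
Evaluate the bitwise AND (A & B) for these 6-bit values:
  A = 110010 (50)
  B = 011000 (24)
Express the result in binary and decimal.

Apply & to each column (1 only where both bits are 1):
  110010
& 011000
--------
  010000

Answer: 010000 (16)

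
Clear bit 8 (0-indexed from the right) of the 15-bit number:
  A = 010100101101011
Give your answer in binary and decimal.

Mask = ~(1 << 8) = 111111011111111
Bit 8 of A is 1, so AND-ing with the mask clears it to 0.
  010100101101011
& 111111011111111
-----------------
  010100001101011

Answer: 010100001101011 (10347)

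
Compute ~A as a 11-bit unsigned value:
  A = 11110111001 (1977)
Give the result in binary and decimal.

Flip each bit (0->1, 1->0):
  11110111001
  00001000110

Answer: 00001000110 (70)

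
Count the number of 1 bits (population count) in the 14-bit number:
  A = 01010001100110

01010001100110
1-bits at positions (from bit 0 = LSB): 1, 2, 5, 6, 10, 12
Count = 6

Answer: 6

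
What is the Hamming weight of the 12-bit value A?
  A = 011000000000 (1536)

011000000000
1-bits at positions (from bit 0 = LSB): 9, 10
Count = 2

Answer: 2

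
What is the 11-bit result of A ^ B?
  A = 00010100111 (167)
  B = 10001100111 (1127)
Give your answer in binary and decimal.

Apply ^ to each column (1 where bits differ):
  00010100111
^ 10001100111
-------------
  10011000000

Answer: 10011000000 (1216)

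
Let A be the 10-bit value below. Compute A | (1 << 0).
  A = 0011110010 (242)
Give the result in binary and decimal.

Mask = 1 << 0 = 0000000001
Bit 0 of A is 0, so OR-ing with the mask flips it to 1.
  0011110010
| 0000000001
------------
  0011110011

Answer: 0011110011 (243)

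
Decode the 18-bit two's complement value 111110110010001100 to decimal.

MSB is 1, so the value is negative. Find the magnitude:
1. Invert bits:  000001001101110011
2. Add 1:        000001001101110100  = 4980
3. Apply sign:   -4980

Answer: -4980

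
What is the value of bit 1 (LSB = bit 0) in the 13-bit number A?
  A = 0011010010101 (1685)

Bit 1 is the 2nd from the right.
  0011010010101
             ^
That bit is 0.

Answer: 0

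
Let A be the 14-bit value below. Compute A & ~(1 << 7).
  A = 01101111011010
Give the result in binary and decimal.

Mask = ~(1 << 7) = 11111101111111
Bit 7 of A is 1, so AND-ing with the mask clears it to 0.
  01101111011010
& 11111101111111
----------------
  01101101011010

Answer: 01101101011010 (7002)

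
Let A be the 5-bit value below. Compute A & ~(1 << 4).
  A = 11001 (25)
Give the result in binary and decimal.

Mask = ~(1 << 4) = 01111
Bit 4 of A is 1, so AND-ing with the mask clears it to 0.
  11001
& 01111
-------
  01001

Answer: 01001 (9)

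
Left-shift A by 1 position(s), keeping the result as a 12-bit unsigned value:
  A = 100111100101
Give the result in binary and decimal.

Shift left by 1: drop the top 1 bit(s), append 1 zero(s) on the right.
  100111100101  ->  discard [1], keep [00111100101], append 0
= 001111001010

Answer: 001111001010 (970)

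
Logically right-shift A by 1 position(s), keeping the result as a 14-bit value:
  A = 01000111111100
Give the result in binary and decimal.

Logical shift right by 1: drop the bottom 1 bit(s), prepend 1 zero(s) on the left.
  01000111111100  ->  keep [0100011111110], discard [0], prepend 0
= 00100011111110

Answer: 00100011111110 (2302)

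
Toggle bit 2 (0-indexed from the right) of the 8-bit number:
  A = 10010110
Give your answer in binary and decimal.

Mask = 1 << 2 = 00000100
Bit 2 of A is 1; XOR with the mask flips it to 0.
  10010110
^ 00000100
----------
  10010010

Answer: 10010010 (146)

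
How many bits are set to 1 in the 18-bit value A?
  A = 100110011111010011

100110011111010011
1-bits at positions (from bit 0 = LSB): 0, 1, 4, 6, 7, 8, 9, 10, 13, 14, 17
Count = 11

Answer: 11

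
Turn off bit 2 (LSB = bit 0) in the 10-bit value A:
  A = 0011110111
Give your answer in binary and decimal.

Mask = ~(1 << 2) = 1111111011
Bit 2 of A is 1, so AND-ing with the mask clears it to 0.
  0011110111
& 1111111011
------------
  0011110011

Answer: 0011110011 (243)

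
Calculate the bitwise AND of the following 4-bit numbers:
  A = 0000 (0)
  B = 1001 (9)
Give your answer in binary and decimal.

Apply & to each column (1 only where both bits are 1):
  0000
& 1001
------
  0000

Answer: 0000 (0)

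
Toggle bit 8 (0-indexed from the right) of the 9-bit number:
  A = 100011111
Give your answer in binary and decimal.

Mask = 1 << 8 = 100000000
Bit 8 of A is 1; XOR with the mask flips it to 0.
  100011111
^ 100000000
-----------
  000011111

Answer: 000011111 (31)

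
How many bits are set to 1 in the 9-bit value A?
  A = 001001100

001001100
1-bits at positions (from bit 0 = LSB): 2, 3, 6
Count = 3

Answer: 3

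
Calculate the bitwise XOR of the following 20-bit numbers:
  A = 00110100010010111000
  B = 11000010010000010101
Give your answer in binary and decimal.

Apply ^ to each column (1 where bits differ):
  00110100010010111000
^ 11000010010000010101
----------------------
  11110110000010101101

Answer: 11110110000010101101 (1007789)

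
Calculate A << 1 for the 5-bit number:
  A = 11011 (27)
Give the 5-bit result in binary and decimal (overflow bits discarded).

Shift left by 1: drop the top 1 bit(s), append 1 zero(s) on the right.
  11011  ->  discard [1], keep [1011], append 0
= 10110

Answer: 10110 (22)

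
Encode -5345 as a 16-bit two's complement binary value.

1. Binary of +5345:  0001010011100001
2. Invert bits:     1110101100011110
3. Add 1:           1110101100011111

Answer: 1110101100011111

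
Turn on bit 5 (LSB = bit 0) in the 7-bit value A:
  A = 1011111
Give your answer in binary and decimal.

Mask = 1 << 5 = 0100000
Bit 5 of A is 0, so OR-ing with the mask flips it to 1.
  1011111
| 0100000
---------
  1111111

Answer: 1111111 (127)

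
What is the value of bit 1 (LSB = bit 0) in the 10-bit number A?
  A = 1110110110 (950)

Bit 1 is the 2nd from the right.
  1110110110
          ^
That bit is 1.

Answer: 1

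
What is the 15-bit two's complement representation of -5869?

1. Binary of +5869:  001011011101101
2. Invert bits:     110100100010010
3. Add 1:           110100100010011

Answer: 110100100010011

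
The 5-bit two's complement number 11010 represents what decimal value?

MSB is 1, so the value is negative. Find the magnitude:
1. Invert bits:  00101
2. Add 1:        00110  = 6
3. Apply sign:   -6

Answer: -6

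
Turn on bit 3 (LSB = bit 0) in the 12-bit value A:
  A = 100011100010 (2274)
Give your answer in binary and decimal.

Mask = 1 << 3 = 000000001000
Bit 3 of A is 0, so OR-ing with the mask flips it to 1.
  100011100010
| 000000001000
--------------
  100011101010

Answer: 100011101010 (2282)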